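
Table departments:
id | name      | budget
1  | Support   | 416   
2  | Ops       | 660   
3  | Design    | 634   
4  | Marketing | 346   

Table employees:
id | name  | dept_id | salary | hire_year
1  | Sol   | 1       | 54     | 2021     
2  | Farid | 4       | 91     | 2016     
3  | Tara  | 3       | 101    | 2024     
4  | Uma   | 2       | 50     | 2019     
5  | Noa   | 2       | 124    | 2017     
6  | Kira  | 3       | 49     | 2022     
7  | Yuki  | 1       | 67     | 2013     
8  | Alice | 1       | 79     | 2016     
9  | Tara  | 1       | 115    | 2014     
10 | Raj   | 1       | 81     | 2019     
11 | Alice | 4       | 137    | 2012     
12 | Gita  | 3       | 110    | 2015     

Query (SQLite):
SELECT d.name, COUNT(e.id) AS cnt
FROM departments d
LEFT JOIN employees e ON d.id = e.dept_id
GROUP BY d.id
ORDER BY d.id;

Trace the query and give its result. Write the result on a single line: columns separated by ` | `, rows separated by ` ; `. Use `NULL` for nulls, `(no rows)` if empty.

Support | 5 ; Ops | 2 ; Design | 3 ; Marketing | 2

LEFT JOIN keeps every departments row; unmatched ones get NULL for employees columns.
Group by departments.id and compute COUNT(e.id). COUNT(col) of an all-NULL group is 0.
  1: ids {1, 7, 8, 9, 10} → COUNT(e.id)=5
  2: ids {4, 5} → COUNT(e.id)=2
  3: ids {3, 6, 12} → COUNT(e.id)=3
  4: ids {2, 11} → COUNT(e.id)=2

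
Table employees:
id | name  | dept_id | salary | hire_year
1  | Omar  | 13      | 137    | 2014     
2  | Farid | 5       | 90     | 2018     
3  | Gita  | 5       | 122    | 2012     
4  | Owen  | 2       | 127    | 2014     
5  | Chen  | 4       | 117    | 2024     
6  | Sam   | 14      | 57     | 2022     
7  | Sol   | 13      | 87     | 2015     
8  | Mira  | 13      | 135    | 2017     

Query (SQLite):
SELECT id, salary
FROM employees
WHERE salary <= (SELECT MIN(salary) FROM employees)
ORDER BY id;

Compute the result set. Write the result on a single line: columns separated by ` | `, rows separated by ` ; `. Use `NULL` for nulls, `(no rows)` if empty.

Scalar subquery: MIN(salary) over all employees rows = 57.
Keep rows where salary <= that value.

6 | 57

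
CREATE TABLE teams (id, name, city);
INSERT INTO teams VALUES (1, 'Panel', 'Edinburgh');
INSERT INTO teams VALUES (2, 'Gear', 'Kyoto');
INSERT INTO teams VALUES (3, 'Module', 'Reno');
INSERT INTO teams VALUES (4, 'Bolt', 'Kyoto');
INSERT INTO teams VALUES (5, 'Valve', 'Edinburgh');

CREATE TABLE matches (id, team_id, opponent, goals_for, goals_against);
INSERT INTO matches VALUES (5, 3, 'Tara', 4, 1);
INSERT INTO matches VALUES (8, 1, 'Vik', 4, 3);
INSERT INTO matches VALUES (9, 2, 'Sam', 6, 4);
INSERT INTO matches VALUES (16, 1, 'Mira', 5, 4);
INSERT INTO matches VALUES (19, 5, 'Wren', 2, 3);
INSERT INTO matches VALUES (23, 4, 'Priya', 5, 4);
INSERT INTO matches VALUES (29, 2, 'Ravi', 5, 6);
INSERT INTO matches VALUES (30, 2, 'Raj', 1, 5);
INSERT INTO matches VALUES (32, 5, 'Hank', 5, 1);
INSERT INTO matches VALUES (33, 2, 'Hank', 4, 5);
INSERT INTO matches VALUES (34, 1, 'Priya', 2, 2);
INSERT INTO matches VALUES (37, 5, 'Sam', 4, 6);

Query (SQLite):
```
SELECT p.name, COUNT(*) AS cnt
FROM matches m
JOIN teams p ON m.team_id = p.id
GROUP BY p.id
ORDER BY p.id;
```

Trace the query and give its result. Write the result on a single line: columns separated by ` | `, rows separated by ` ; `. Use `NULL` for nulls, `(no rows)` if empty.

Join each matches row to its teams via team_id.
Group joined rows by teams.id; compute COUNT(*) per group.
  1: ids {8, 16, 34} → COUNT(*)=3
  2: ids {9, 29, 30, 33} → COUNT(*)=4
  3: ids {5} → COUNT(*)=1
  4: ids {23} → COUNT(*)=1
  5: ids {19, 32, 37} → COUNT(*)=3

Panel | 3 ; Gear | 4 ; Module | 1 ; Bolt | 1 ; Valve | 3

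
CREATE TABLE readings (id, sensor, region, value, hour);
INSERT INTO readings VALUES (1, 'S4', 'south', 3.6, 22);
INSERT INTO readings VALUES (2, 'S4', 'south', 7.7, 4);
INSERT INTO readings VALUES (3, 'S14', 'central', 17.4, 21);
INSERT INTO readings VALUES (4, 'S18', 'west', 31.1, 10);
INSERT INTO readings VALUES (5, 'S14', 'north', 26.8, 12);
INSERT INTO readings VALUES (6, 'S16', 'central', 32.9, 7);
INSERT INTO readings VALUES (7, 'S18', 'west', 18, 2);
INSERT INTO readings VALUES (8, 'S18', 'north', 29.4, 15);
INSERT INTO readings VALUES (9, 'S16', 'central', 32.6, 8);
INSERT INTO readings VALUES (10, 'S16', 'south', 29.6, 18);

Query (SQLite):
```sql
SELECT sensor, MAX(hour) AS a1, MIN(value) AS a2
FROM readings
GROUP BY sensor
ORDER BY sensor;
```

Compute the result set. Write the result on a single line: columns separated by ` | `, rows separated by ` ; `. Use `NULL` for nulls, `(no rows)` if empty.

Group readings by sensor.
Per group compute: MAX(hour), MIN(value).
  S14: ids {3, 5} → MAX(hour)=21, MIN(value)=17.4
  S16: ids {6, 9, 10} → MAX(hour)=18, MIN(value)=29.6
  S18: ids {4, 7, 8} → MAX(hour)=15, MIN(value)=18
  S4: ids {1, 2} → MAX(hour)=22, MIN(value)=3.6

S14 | 21 | 17.4 ; S16 | 18 | 29.6 ; S18 | 15 | 18 ; S4 | 22 | 3.6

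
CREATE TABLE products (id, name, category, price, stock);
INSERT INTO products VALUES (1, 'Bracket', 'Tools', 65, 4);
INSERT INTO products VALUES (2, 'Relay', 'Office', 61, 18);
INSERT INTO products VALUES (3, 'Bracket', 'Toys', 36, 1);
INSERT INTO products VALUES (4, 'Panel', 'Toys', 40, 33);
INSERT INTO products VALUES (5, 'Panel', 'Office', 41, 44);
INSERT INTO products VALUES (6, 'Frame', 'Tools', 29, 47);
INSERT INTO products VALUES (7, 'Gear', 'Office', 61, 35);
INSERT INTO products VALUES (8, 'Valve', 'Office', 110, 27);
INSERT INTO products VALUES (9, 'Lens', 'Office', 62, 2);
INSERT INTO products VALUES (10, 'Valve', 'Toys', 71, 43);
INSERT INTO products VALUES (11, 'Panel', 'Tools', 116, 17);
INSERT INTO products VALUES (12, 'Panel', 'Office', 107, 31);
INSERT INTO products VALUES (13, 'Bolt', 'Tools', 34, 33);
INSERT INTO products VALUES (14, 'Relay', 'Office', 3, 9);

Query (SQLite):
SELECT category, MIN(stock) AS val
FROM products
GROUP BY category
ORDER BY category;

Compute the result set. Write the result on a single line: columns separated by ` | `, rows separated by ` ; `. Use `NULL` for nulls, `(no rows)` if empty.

Office | 2 ; Tools | 4 ; Toys | 1

Partition products by category; compute MIN(stock) within each group.
  Office: ids {2, 5, 7, 8, 9, 12, 14} → MIN(stock)=2
  Tools: ids {1, 6, 11, 13} → MIN(stock)=4
  Toys: ids {3, 4, 10} → MIN(stock)=1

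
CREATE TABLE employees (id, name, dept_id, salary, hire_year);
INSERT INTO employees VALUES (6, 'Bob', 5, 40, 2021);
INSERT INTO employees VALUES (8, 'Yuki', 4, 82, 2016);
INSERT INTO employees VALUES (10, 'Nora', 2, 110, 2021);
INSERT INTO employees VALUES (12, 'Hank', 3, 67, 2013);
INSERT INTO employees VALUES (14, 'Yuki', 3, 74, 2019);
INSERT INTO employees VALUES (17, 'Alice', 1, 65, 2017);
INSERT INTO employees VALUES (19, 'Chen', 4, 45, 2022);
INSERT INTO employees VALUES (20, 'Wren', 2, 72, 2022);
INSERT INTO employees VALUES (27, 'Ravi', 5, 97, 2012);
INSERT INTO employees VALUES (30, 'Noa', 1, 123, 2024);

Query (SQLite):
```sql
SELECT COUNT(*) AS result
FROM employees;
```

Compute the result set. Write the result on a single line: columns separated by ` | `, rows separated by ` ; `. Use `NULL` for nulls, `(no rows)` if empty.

10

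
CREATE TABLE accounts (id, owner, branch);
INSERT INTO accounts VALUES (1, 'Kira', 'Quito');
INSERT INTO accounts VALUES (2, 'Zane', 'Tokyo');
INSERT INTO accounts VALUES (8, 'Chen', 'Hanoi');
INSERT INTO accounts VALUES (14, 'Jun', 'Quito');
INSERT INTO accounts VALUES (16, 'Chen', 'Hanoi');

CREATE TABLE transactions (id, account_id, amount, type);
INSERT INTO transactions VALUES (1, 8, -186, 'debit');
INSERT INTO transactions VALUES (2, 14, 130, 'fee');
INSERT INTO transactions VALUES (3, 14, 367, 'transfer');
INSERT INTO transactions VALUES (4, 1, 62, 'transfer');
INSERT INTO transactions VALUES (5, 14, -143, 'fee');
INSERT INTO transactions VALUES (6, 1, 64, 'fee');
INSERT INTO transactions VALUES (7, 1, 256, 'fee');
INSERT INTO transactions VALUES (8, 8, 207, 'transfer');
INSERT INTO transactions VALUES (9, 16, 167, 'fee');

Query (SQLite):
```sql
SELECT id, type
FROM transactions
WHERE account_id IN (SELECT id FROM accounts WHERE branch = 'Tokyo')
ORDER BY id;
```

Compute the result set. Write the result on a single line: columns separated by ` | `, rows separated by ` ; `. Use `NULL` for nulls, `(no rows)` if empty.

Inner query: accounts.id where branch = 'Tokyo'.
Outer: keep transactions rows whose account_id is in that set.
Inner query → {2}

(no rows)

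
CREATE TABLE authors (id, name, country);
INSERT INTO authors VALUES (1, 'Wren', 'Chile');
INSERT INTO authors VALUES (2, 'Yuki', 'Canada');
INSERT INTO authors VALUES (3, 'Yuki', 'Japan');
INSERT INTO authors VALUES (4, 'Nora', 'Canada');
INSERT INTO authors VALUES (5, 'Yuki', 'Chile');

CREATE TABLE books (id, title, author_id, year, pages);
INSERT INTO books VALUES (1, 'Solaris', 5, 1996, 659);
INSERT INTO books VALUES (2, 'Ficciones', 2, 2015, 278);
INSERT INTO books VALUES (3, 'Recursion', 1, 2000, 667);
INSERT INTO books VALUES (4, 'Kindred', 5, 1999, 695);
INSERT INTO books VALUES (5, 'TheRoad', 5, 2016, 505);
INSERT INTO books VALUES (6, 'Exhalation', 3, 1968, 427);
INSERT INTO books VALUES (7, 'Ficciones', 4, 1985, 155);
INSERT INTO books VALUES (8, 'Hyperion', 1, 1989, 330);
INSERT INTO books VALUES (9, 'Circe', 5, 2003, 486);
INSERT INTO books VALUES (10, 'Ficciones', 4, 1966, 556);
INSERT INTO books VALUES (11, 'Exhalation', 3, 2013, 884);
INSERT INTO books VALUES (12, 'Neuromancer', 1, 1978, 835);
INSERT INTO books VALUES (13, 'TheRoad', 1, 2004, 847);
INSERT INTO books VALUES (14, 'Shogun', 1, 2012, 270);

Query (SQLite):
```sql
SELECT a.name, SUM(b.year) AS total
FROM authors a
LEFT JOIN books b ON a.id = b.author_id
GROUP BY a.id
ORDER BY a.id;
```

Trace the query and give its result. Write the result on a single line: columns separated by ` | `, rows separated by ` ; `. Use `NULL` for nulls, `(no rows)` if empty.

Wren | 9983 ; Yuki | 2015 ; Yuki | 3981 ; Nora | 3951 ; Yuki | 8014

LEFT JOIN keeps every authors row; unmatched ones get NULL for books columns.
Group by authors.id and compute SUM(b.year). SUM over an all-NULL group is NULL.
  1: ids {3, 8, 12, 13, 14} → SUM(b.year)=9983
  2: ids {2} → SUM(b.year)=2015
  3: ids {6, 11} → SUM(b.year)=3981
  4: ids {7, 10} → SUM(b.year)=3951
  5: ids {1, 4, 5, 9} → SUM(b.year)=8014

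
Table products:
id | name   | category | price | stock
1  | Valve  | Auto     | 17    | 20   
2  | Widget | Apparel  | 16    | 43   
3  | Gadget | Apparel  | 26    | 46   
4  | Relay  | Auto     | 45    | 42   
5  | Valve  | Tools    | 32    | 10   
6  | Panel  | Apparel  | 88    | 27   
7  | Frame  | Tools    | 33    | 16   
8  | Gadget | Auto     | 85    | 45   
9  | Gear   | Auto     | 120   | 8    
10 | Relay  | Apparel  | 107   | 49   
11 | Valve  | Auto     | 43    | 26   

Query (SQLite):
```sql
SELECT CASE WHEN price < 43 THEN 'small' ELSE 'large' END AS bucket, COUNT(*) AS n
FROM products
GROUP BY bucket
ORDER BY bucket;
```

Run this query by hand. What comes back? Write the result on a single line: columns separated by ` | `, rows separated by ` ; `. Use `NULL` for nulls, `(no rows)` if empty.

large | 6 ; small | 5

Bucket rows by price < 43 → 'small' else 'large'; count each bucket.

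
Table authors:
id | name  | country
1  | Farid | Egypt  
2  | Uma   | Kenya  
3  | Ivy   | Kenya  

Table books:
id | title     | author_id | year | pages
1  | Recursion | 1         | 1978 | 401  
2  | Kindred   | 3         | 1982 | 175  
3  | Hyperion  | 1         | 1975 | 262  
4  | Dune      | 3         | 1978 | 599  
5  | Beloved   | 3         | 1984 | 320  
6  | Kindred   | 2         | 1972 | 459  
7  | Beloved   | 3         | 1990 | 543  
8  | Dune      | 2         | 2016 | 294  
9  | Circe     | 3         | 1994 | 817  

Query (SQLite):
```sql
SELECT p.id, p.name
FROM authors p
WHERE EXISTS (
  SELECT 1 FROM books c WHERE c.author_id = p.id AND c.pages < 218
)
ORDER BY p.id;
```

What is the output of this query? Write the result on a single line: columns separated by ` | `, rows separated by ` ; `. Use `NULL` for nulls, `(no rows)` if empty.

3 | Ivy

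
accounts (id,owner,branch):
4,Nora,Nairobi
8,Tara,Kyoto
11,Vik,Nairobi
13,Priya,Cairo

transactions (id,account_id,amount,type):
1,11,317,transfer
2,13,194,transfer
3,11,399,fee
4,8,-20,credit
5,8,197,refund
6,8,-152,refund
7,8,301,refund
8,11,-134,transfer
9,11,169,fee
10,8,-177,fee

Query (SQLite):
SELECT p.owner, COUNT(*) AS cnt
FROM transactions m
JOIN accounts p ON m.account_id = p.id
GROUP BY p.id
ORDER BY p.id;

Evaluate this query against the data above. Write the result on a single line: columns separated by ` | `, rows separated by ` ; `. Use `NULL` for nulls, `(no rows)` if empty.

Tara | 5 ; Vik | 4 ; Priya | 1

Join each transactions row to its accounts via account_id.
Group joined rows by accounts.id; compute COUNT(*) per group.
  8: ids {4, 5, 6, 7, 10} → COUNT(*)=5
  11: ids {1, 3, 8, 9} → COUNT(*)=4
  13: ids {2} → COUNT(*)=1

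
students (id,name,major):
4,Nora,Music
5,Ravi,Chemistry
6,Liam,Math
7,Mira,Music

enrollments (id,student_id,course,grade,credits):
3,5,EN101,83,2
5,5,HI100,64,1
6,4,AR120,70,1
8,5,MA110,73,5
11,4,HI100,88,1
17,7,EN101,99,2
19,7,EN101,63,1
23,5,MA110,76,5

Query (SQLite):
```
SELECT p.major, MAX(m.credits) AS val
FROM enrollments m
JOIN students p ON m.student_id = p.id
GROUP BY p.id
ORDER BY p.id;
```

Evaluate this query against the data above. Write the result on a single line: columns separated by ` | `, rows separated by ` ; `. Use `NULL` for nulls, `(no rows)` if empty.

Join each enrollments row to its students via student_id.
Group joined rows by students.id; compute MAX(m.credits) per group.
  4: ids {6, 11} → MAX(m.credits)=1
  5: ids {3, 5, 8, 23} → MAX(m.credits)=5
  7: ids {17, 19} → MAX(m.credits)=2

Music | 1 ; Chemistry | 5 ; Music | 2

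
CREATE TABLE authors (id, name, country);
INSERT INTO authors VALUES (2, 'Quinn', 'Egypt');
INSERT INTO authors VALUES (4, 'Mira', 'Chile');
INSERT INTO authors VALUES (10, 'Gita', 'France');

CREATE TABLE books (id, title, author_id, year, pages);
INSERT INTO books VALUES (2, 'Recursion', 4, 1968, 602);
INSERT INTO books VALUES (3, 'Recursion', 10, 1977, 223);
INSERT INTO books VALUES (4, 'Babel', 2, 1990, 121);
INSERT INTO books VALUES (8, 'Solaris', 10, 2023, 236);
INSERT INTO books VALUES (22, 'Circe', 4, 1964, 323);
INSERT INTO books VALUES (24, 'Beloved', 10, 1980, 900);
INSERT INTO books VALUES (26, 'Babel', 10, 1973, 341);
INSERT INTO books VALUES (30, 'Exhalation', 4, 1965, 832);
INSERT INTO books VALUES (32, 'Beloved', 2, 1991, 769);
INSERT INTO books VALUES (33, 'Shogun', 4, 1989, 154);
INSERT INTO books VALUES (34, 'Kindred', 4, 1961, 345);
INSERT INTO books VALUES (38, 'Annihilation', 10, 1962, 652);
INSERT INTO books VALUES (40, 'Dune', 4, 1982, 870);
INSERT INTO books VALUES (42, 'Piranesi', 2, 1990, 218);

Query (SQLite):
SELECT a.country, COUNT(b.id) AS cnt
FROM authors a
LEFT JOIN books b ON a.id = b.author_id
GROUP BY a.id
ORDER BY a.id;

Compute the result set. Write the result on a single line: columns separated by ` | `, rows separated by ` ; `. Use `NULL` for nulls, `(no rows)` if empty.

Egypt | 3 ; Chile | 6 ; France | 5

LEFT JOIN keeps every authors row; unmatched ones get NULL for books columns.
Group by authors.id and compute COUNT(b.id). COUNT(col) of an all-NULL group is 0.
  2: ids {4, 32, 42} → COUNT(b.id)=3
  4: ids {2, 22, 30, 33, 34, 40} → COUNT(b.id)=6
  10: ids {3, 8, 24, 26, 38} → COUNT(b.id)=5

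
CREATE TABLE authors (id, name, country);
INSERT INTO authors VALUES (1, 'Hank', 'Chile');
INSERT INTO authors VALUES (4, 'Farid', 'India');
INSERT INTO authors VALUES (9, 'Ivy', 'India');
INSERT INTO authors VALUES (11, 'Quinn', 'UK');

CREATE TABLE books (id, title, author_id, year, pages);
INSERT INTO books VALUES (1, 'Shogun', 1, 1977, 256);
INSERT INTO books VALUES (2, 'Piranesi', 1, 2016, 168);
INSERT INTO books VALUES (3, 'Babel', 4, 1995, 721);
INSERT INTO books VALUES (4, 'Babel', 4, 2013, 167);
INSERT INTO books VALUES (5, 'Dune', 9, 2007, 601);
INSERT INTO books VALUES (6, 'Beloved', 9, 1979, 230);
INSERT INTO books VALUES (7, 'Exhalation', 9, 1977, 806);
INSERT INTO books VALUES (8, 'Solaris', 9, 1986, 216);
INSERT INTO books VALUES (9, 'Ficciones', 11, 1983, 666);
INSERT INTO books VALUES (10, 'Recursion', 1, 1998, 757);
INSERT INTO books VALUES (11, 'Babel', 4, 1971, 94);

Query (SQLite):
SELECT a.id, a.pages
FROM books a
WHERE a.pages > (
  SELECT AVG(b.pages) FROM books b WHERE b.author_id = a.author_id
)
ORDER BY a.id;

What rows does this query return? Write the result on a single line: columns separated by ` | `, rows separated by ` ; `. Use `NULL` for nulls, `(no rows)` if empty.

3 | 721 ; 5 | 601 ; 7 | 806 ; 10 | 757

For each books row a, compute AVG(pages) over rows sharing a.author_id.
Keep row a if a.pages > that per-group AVG.
  author_id=1: AVG(pages) = 393.666667
  author_id=4: AVG(pages) = 327.333333
  author_id=9: AVG(pages) = 463.25
  author_id=11: AVG(pages) = 666.0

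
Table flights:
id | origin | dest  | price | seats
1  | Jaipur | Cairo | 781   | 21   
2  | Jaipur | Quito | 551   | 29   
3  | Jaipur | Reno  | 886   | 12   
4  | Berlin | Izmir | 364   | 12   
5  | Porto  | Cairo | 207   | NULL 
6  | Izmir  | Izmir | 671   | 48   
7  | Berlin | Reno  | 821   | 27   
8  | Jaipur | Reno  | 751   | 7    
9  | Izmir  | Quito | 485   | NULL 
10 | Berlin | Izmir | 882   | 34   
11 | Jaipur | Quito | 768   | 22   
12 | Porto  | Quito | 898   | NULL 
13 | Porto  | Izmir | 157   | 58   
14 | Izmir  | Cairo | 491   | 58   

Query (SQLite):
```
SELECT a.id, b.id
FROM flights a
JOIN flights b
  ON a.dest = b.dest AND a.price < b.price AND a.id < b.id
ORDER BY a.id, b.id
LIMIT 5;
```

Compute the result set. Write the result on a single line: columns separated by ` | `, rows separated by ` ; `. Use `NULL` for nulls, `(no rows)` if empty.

Pairs (a,b) with same dest, a.price < b.price, a.id < b.id.
dest groups: Cairo:{1,5,14} Izmir:{4,6,10,13} Quito:{2,9,11,12} Reno:{3,7,8}
Ordered by (a.id, b.id); first 5.

2 | 11 ; 2 | 12 ; 4 | 6 ; 4 | 10 ; 5 | 14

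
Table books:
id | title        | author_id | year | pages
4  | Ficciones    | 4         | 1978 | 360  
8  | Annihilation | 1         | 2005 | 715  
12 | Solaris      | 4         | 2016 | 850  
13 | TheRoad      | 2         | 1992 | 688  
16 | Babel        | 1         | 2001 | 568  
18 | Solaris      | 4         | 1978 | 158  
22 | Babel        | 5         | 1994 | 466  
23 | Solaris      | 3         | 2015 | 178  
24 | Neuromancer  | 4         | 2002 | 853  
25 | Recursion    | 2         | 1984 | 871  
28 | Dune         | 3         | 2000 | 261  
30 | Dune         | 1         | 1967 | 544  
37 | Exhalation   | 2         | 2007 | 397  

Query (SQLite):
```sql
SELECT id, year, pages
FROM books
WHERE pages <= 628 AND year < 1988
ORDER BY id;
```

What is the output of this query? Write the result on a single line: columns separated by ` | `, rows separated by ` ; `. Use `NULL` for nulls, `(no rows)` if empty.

pages <= 628: ids {4, 16, 18, 22, 23, 28, 30, 37}
year < 1988: ids {4, 18, 25, 30}
Combine with AND.

4 | 1978 | 360 ; 18 | 1978 | 158 ; 30 | 1967 | 544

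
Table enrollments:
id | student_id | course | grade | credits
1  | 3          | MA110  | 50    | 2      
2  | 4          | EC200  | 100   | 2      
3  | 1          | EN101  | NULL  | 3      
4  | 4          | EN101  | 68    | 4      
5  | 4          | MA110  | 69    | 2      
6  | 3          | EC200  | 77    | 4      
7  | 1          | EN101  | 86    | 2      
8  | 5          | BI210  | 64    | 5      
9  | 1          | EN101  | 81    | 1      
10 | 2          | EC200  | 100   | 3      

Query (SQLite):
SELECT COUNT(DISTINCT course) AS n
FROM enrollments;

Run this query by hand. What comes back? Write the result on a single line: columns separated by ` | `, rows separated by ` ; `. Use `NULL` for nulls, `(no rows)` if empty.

Count distinct non-NULL course values.

4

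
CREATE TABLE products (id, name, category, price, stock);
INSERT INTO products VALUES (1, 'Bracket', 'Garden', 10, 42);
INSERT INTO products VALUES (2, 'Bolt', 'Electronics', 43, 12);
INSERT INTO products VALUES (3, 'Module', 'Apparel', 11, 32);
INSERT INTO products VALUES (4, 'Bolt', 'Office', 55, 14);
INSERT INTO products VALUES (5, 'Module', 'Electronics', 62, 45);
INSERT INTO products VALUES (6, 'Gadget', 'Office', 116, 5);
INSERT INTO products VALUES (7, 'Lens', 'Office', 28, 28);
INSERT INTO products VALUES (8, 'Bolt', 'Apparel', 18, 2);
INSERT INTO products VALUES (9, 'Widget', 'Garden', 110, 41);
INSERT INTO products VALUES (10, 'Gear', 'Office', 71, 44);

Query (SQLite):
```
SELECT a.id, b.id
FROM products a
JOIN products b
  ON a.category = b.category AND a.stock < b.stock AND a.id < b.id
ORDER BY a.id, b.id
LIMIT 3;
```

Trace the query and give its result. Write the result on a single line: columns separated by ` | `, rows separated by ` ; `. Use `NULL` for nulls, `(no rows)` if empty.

2 | 5 ; 4 | 7 ; 4 | 10

Pairs (a,b) with same category, a.stock < b.stock, a.id < b.id.
category groups: Apparel:{3,8} Electronics:{2,5} Garden:{1,9} Office:{4,6,7,10}
Ordered by (a.id, b.id); first 3.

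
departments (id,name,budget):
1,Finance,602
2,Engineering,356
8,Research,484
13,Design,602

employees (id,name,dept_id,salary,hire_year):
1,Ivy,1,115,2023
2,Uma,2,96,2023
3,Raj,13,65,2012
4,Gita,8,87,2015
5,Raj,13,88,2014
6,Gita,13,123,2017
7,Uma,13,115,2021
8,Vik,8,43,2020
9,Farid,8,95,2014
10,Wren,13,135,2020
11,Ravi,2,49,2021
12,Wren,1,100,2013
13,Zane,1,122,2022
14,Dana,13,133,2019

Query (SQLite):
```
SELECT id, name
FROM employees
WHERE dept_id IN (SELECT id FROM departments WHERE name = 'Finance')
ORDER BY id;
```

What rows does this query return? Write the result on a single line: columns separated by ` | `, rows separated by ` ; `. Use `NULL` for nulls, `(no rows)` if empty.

1 | Ivy ; 12 | Wren ; 13 | Zane

Inner query: departments.id where name = 'Finance'.
Outer: keep employees rows whose dept_id is in that set.
Inner query → {1}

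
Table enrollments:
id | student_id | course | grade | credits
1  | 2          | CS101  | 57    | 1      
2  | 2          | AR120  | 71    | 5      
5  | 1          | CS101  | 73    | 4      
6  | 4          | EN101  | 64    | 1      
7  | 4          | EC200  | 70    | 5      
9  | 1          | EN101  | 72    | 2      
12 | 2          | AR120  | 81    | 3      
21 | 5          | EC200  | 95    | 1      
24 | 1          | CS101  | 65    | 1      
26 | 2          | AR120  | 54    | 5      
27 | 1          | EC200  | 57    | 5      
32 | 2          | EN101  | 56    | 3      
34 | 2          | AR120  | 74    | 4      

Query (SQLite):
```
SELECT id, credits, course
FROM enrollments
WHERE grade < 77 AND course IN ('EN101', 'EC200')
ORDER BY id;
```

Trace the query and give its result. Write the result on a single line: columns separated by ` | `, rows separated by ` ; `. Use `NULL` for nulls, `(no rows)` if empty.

6 | 1 | EN101 ; 7 | 5 | EC200 ; 9 | 2 | EN101 ; 27 | 5 | EC200 ; 32 | 3 | EN101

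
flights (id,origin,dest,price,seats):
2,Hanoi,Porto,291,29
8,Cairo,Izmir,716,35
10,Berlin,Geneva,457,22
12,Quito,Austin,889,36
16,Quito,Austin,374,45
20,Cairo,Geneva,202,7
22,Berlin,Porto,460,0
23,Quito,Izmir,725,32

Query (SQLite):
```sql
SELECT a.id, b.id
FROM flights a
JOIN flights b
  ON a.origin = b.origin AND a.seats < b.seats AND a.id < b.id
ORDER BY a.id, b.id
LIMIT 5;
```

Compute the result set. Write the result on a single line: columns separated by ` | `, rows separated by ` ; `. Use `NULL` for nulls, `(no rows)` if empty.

Pairs (a,b) with same origin, a.seats < b.seats, a.id < b.id.
origin groups: Berlin:{10,22} Cairo:{8,20} Hanoi:{2} Quito:{12,16,23}
Ordered by (a.id, b.id); first 5.

12 | 16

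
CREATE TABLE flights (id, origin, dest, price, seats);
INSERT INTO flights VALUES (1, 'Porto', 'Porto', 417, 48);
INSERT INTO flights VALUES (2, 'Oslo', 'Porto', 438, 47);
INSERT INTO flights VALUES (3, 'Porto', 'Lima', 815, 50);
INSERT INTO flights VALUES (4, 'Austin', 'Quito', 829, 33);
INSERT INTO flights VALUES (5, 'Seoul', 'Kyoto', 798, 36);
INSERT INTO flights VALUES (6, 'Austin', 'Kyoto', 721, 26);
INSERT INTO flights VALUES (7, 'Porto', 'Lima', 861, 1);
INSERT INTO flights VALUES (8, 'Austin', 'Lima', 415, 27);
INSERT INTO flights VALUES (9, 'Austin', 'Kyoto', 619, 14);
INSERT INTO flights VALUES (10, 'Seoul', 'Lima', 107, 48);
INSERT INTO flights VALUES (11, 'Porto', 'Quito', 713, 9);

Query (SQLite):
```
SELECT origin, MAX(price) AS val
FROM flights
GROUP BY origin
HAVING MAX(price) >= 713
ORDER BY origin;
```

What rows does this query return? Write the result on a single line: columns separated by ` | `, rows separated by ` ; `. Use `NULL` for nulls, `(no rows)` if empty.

Austin | 829 ; Porto | 861 ; Seoul | 798

Partition flights by origin; compute MAX(price) within each group.
HAVING: keep groups where MAX(price) >= 713.
  Austin: ids {4, 6, 8, 9} → MAX(price)=829
  Oslo: ids {2} → MAX(price)=438
  Porto: ids {1, 3, 7, 11} → MAX(price)=861
  Seoul: ids {5, 10} → MAX(price)=798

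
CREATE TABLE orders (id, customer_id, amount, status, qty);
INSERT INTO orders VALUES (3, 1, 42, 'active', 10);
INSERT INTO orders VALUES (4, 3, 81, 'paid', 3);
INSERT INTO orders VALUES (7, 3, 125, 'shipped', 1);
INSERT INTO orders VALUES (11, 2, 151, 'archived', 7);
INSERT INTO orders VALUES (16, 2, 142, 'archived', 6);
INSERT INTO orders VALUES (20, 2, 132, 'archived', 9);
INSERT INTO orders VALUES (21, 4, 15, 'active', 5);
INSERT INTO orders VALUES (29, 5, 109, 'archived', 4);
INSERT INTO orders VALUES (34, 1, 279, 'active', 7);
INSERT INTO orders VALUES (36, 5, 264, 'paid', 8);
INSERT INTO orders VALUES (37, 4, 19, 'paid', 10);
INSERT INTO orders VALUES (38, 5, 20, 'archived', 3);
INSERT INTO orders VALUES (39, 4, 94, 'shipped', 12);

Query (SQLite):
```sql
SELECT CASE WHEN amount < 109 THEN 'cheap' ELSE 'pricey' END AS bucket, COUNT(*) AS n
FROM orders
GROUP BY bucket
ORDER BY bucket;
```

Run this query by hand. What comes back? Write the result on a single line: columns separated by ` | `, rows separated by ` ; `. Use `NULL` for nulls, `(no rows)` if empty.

Bucket rows by amount < 109 → 'cheap' else 'pricey'; count each bucket.

cheap | 6 ; pricey | 7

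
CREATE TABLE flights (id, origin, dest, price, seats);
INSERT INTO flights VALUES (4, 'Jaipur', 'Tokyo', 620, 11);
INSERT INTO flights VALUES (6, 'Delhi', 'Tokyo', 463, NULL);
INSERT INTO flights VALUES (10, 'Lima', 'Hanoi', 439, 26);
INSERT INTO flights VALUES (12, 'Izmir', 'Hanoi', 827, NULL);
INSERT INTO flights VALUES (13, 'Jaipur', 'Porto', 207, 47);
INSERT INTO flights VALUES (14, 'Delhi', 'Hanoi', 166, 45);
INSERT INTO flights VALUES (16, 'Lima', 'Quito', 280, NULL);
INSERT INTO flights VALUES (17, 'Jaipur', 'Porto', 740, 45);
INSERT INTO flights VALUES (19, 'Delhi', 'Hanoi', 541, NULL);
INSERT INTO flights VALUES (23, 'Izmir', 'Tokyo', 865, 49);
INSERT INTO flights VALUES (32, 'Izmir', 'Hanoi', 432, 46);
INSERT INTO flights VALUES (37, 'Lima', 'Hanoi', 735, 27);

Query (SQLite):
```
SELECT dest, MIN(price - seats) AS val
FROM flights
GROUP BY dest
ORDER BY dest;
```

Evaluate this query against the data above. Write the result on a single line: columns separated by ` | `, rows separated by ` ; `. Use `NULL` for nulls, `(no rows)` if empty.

For each row compute price - seats.
Group by dest; take MIN of the expression per group.
  Hanoi: ids {10, 12, 14, 19, 32, 37} → MIN(price - seats)=121
  Porto: ids {13, 17} → MIN(price - seats)=160
  Quito: ids {16} → MIN(price - seats)=NULL
  Tokyo: ids {4, 6, 23} → MIN(price - seats)=609

Hanoi | 121 ; Porto | 160 ; Quito | NULL ; Tokyo | 609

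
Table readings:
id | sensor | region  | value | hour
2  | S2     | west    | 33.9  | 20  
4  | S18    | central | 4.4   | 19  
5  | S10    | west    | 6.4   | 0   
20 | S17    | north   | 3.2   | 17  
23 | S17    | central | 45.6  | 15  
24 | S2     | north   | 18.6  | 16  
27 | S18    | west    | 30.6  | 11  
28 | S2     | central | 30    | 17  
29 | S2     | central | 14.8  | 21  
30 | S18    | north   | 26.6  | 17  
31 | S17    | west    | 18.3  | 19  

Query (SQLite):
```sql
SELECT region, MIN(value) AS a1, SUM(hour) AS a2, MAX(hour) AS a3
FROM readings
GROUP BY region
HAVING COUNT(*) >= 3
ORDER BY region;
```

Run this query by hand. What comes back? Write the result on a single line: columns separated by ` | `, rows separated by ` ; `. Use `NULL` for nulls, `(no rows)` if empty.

central | 4.4 | 72 | 21 ; north | 3.2 | 50 | 17 ; west | 6.4 | 50 | 20

Group readings by region.
Per group compute: MIN(value), SUM(hour), MAX(hour).
HAVING: drop groups with fewer than 3 rows.
  central: ids {4, 23, 28, 29} → MIN(value)=4.4, SUM(hour)=72, MAX(hour)=21
  north: ids {20, 24, 30} → MIN(value)=3.2, SUM(hour)=50, MAX(hour)=17
  west: ids {2, 5, 27, 31} → MIN(value)=6.4, SUM(hour)=50, MAX(hour)=20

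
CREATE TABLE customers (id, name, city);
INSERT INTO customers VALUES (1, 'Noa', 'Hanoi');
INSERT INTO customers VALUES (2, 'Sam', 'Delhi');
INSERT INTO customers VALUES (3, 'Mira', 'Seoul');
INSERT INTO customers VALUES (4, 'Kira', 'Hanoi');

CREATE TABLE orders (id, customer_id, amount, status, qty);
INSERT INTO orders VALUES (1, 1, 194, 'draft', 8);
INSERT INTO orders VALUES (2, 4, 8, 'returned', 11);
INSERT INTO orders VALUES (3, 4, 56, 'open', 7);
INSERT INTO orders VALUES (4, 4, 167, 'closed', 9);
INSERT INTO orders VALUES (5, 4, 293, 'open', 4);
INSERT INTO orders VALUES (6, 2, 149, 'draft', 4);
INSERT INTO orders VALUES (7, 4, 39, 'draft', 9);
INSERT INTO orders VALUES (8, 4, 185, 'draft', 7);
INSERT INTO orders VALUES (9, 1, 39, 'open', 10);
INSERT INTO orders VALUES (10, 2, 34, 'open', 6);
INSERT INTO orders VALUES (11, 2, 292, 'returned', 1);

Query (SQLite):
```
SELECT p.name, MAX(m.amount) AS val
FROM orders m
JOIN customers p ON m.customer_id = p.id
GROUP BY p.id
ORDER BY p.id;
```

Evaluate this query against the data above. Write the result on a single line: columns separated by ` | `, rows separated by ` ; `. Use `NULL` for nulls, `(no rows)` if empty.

Join each orders row to its customers via customer_id.
Group joined rows by customers.id; compute MAX(m.amount) per group.
  1: ids {1, 9} → MAX(m.amount)=194
  2: ids {6, 10, 11} → MAX(m.amount)=292
  4: ids {2, 3, 4, 5, 7, 8} → MAX(m.amount)=293

Noa | 194 ; Sam | 292 ; Kira | 293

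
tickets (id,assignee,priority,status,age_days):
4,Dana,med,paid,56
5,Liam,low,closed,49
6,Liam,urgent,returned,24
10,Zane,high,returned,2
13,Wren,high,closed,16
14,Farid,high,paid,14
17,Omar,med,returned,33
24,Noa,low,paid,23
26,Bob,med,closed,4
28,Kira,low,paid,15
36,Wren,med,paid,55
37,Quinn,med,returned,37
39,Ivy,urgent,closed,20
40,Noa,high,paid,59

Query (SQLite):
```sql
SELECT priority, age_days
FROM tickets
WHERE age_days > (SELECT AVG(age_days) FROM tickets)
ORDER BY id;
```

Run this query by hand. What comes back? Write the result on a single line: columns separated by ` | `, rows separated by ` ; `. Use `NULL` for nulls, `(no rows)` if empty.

Scalar subquery: AVG(age_days) over all tickets rows = 29.071429 (≈; comparison uses full precision).
Keep rows where age_days > that value.

med | 56 ; low | 49 ; med | 33 ; med | 55 ; med | 37 ; high | 59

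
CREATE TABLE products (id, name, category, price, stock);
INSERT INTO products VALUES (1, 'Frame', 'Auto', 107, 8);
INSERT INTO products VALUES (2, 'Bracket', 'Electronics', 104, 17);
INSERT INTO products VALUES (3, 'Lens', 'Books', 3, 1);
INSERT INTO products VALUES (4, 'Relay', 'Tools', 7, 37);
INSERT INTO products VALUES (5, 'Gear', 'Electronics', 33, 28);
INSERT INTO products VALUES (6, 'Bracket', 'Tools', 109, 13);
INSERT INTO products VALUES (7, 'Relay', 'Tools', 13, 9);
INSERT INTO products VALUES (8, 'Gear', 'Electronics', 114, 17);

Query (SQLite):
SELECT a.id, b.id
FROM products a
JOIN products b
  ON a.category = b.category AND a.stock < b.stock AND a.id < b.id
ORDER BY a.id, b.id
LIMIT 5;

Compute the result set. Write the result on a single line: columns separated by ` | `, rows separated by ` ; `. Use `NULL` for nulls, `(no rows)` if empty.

Pairs (a,b) with same category, a.stock < b.stock, a.id < b.id.
category groups: Auto:{1} Books:{3} Electronics:{2,5,8} Tools:{4,6,7}
Ordered by (a.id, b.id); first 5.

2 | 5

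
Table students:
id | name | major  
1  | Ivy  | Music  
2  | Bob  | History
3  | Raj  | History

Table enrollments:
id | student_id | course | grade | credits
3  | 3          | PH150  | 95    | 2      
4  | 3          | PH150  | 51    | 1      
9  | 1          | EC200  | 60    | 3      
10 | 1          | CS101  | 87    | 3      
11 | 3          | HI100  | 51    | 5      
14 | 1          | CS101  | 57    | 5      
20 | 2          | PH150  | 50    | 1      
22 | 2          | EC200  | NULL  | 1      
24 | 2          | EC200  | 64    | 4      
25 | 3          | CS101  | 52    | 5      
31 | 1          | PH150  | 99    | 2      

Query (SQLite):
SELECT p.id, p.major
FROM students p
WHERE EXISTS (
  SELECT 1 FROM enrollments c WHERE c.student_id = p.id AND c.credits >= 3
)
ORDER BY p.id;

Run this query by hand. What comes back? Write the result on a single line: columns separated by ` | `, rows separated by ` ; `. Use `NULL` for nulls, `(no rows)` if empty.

1 | Music ; 2 | History ; 3 | History

For each students row, check whether any enrollments with matching student_id has credits >= 3.
Keep rows where that is true.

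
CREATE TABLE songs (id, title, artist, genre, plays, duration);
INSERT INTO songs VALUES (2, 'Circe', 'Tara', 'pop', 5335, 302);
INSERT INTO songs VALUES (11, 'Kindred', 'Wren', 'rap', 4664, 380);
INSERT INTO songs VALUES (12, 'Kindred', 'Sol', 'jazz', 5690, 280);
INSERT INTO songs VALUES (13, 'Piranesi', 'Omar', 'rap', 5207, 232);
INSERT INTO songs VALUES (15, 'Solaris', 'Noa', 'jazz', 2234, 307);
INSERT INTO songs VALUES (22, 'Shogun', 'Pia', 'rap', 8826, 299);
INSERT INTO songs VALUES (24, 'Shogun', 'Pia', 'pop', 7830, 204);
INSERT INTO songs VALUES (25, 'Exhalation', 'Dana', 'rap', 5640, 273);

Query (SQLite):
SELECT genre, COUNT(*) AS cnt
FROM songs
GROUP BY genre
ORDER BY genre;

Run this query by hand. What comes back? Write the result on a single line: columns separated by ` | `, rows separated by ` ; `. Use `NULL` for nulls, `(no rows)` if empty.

jazz | 2 ; pop | 2 ; rap | 4

Partition songs by genre; compute COUNT(*) within each group.
  jazz: ids {12, 15} → COUNT(*)=2
  pop: ids {2, 24} → COUNT(*)=2
  rap: ids {11, 13, 22, 25} → COUNT(*)=4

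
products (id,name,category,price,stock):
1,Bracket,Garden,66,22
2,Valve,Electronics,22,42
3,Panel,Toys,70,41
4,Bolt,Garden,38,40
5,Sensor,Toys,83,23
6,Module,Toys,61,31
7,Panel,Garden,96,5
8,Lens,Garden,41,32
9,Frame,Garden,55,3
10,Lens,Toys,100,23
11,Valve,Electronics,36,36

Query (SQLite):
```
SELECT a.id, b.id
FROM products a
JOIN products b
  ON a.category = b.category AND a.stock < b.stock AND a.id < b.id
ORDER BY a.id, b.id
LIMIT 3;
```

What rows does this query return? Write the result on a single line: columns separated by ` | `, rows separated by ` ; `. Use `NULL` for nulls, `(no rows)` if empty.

1 | 4 ; 1 | 8 ; 5 | 6

Pairs (a,b) with same category, a.stock < b.stock, a.id < b.id.
category groups: Electronics:{2,11} Garden:{1,4,7,8,9} Toys:{3,5,6,10}
Ordered by (a.id, b.id); first 3.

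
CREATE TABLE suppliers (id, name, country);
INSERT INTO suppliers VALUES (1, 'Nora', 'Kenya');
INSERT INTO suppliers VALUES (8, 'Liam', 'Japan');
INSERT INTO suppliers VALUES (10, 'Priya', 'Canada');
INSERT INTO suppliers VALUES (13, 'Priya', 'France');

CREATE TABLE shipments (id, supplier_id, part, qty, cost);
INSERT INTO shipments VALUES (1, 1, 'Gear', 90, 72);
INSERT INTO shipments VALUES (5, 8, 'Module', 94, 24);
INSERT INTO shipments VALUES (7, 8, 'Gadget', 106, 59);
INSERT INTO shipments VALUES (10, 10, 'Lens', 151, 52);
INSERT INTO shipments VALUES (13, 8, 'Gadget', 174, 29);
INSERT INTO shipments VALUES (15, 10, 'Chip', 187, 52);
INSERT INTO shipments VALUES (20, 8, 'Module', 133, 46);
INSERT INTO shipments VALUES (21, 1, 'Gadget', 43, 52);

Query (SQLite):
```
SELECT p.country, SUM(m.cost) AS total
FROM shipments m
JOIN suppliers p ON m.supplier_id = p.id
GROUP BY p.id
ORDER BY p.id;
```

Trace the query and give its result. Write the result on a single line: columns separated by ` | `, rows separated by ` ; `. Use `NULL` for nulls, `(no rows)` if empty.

Join each shipments row to its suppliers via supplier_id.
Group joined rows by suppliers.id; compute SUM(m.cost) per group.
  1: ids {1, 21} → SUM(m.cost)=124
  8: ids {5, 7, 13, 20} → SUM(m.cost)=158
  10: ids {10, 15} → SUM(m.cost)=104

Kenya | 124 ; Japan | 158 ; Canada | 104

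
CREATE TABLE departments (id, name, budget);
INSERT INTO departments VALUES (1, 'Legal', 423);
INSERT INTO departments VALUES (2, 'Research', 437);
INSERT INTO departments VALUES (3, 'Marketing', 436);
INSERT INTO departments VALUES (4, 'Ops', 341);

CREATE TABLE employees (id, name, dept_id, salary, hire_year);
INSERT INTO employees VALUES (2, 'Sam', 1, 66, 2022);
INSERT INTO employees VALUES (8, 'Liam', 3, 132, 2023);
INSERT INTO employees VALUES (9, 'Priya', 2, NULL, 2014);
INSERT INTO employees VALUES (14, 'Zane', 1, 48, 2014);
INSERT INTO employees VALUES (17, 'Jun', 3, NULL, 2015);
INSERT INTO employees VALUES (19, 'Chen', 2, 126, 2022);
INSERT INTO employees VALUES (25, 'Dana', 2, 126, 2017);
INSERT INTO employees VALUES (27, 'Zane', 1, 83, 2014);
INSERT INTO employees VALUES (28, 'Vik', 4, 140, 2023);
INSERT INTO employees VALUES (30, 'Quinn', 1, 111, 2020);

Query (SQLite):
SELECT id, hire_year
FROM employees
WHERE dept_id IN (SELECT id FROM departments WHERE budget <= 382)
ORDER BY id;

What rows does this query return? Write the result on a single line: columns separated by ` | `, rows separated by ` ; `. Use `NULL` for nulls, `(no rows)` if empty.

28 | 2023

Inner query: departments.id where budget <= 382.
Outer: keep employees rows whose dept_id is in that set.
Inner query → {4}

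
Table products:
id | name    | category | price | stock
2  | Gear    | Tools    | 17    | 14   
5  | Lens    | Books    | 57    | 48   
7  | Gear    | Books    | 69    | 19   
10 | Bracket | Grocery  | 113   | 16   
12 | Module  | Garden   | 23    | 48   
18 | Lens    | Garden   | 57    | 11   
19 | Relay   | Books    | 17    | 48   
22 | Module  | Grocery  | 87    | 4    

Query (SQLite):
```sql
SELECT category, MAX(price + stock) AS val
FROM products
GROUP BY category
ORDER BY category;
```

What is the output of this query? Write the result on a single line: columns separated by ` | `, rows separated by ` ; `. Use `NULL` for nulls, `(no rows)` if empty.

For each row compute price + stock.
Group by category; take MAX of the expression per group.
  Books: ids {5, 7, 19} → MAX(price + stock)=105
  Garden: ids {12, 18} → MAX(price + stock)=71
  Grocery: ids {10, 22} → MAX(price + stock)=129
  Tools: ids {2} → MAX(price + stock)=31

Books | 105 ; Garden | 71 ; Grocery | 129 ; Tools | 31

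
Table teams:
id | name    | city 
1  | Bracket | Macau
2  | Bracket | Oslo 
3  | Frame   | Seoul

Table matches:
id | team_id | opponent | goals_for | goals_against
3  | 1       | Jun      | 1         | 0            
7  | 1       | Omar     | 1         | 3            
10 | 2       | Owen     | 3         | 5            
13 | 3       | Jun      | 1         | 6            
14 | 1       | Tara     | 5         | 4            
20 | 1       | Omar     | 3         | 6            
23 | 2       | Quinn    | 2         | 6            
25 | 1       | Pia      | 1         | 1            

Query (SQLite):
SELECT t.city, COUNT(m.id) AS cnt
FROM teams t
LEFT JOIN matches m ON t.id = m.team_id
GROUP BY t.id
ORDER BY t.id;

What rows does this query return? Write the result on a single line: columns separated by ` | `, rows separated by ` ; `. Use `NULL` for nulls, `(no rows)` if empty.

LEFT JOIN keeps every teams row; unmatched ones get NULL for matches columns.
Group by teams.id and compute COUNT(m.id). COUNT(col) of an all-NULL group is 0.
  1: ids {3, 7, 14, 20, 25} → COUNT(m.id)=5
  2: ids {10, 23} → COUNT(m.id)=2
  3: ids {13} → COUNT(m.id)=1

Macau | 5 ; Oslo | 2 ; Seoul | 1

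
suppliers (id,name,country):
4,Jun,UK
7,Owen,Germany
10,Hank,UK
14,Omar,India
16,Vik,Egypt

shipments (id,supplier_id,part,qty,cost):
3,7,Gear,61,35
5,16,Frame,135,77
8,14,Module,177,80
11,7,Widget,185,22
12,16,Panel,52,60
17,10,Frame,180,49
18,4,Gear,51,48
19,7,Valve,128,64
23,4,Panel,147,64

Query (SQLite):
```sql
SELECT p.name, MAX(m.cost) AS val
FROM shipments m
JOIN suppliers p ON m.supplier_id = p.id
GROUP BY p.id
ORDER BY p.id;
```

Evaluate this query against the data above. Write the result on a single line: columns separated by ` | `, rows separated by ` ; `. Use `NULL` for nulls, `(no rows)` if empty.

Jun | 64 ; Owen | 64 ; Hank | 49 ; Omar | 80 ; Vik | 77

Join each shipments row to its suppliers via supplier_id.
Group joined rows by suppliers.id; compute MAX(m.cost) per group.
  4: ids {18, 23} → MAX(m.cost)=64
  7: ids {3, 11, 19} → MAX(m.cost)=64
  10: ids {17} → MAX(m.cost)=49
  14: ids {8} → MAX(m.cost)=80
  16: ids {5, 12} → MAX(m.cost)=77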